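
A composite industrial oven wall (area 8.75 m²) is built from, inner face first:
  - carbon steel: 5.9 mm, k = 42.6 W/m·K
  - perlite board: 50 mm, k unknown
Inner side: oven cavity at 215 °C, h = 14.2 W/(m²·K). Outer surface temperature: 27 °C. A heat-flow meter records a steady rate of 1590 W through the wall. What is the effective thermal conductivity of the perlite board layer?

k ≈ 0.0519 W/(m·K)

Treating each layer as a thermal resistance in series:
R_inner film = 1/(h_i·A) = 1/(14.2×8.75) = 0.008048 K/W
R_carbon steel = L/(kA) = 0.0059/(42.6×8.75) = 1.583×10^-5 K/W
Sum of known resistances R_other = 0.008064 K/W
Total R = ΔT/Q = 188/1590 = 0.1182 K/W
R_perlite board = R_total − R_other = 0.1102 K/W
k = L/(R·A) = 0.05/(0.1102×8.75)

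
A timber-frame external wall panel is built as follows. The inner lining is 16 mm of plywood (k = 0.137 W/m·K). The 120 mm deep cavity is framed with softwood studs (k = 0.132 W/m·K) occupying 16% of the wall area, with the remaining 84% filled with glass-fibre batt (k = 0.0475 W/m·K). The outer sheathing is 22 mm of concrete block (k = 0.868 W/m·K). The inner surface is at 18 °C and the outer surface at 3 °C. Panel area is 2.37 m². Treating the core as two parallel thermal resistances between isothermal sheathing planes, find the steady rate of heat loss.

Q ≈ 16.9 W

Sheathing layers in series; stud and cavity paths in parallel between them.
R_inner = 0.016/(0.137×2.37) = 0.04928 K/W
R_stud  = 0.12/(0.132×0.16×2.37) = 2.397 K/W
R_cav   = 0.12/(0.0475×0.84×2.37) = 1.269 K/W
1/R_core = 1/R_stud + 1/R_cav → R_core = 0.8298 K/W
R_outer = 0.022/(0.868×2.37) = 0.01069 K/W
R_total = 0.8897 K/W
Q = ΔT/R_total = 15/0.8897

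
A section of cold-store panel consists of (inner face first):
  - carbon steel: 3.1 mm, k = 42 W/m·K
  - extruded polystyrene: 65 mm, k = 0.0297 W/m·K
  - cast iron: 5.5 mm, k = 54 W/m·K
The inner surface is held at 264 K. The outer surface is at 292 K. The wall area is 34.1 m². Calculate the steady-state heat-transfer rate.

Model the wall as resistances in series:
R_carbon steel = L/(kA) = 0.0031/(42×34.1) = 2.165×10^-6 K/W
R_extruded polystyrene = L/(kA) = 0.065/(0.0297×34.1) = 0.06418 K/W
R_cast iron = L/(kA) = 0.0055/(54×34.1) = 2.987×10^-6 K/W
R_total = 0.06419 K/W
Q = ΔT / R_total = 28 / 0.06419

Q ≈ 436 W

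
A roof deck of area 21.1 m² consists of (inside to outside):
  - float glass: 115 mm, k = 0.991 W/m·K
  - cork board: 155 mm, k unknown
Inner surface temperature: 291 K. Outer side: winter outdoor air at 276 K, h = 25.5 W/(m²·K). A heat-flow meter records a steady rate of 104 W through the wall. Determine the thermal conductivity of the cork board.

k ≈ 0.0537 W/(m·K)

Treating each layer as a thermal resistance in series:
R_float glass = L/(kA) = 0.115/(0.991×21.1) = 0.0055 K/W
R_outer film = 1/(h_o·A) = 1/(25.5×21.1) = 0.001859 K/W
Sum of known resistances R_other = 0.007358 K/W
Total R = ΔT/Q = 15/104 = 0.1442 K/W
R_cork board = R_total − R_other = 0.1369 K/W
k = L/(R·A) = 0.155/(0.1369×21.1)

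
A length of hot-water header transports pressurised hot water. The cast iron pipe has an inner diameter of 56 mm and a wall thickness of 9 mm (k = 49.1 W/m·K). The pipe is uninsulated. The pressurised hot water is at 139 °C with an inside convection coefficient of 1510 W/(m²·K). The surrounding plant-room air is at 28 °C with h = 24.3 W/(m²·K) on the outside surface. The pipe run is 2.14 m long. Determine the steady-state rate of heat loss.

Q ≈ 1310 W

Per-layer cylindrical resistances, series-summed:
R_inner film = 1/(h_i·2πr₁L) = 1/(1510×2π×0.028×2.14) = 0.001759 K/W
R_cast iron pipe wall = ln(37/28)/(2π×49.1×2.14) = 4.222×10^-4 K/W
R_outer film = 1/(h_o·2πr_oL) = 1/(24.3×2π×0.037×2.14) = 0.08272 K/W
R_total = 0.0849 K/W
Q = ΔT/R_total = 111/0.0849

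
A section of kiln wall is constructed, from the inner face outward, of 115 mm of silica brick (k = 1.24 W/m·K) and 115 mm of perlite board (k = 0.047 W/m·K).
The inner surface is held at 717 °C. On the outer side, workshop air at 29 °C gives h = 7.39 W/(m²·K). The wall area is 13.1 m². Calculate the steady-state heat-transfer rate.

Model the wall as resistances in series:
R_silica brick = L/(kA) = 0.115/(1.24×13.1) = 0.00708 K/W
R_perlite board = L/(kA) = 0.115/(0.047×13.1) = 0.1868 K/W
R_outer film = 1/(h_o·A) = 1/(7.39×13.1) = 0.01033 K/W
R_total = 0.2042 K/W
Q = ΔT / R_total = 688 / 0.2042

Q ≈ 3370 W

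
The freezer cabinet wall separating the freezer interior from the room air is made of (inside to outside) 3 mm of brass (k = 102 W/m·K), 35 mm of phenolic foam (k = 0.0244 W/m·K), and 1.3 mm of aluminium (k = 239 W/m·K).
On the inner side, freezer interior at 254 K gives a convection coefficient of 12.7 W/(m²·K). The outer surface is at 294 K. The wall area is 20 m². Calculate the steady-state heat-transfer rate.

Q ≈ 529 W

Using the resistance-network approach (series):
R_inner film = 1/(h_i·A) = 1/(12.7×20) = 0.003937 K/W
R_brass = L/(kA) = 0.003/(102×20) = 1.471×10^-6 K/W
R_phenolic foam = L/(kA) = 0.035/(0.0244×20) = 0.07172 K/W
R_aluminium = L/(kA) = 0.0013/(239×20) = 2.72×10^-7 K/W
R_total = 0.07566 K/W
Q = ΔT / R_total = 40 / 0.07566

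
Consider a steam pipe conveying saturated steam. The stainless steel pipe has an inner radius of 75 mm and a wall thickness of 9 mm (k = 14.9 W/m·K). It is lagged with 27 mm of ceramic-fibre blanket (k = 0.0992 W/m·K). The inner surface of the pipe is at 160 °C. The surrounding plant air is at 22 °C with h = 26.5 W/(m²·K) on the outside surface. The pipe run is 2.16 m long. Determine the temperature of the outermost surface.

T ≈ 36.9 °C

Treating each annulus and film as a series resistance:
R_stainless steel pipe wall = ln(84/75)/(2π×14.9×2.16) = 5.604×10^-4 K/W
R_ceramic-fibre blanket = ln(111/84)/(2π×0.0992×2.16) = 0.207 K/W
R_outer film = 1/(h_o·2πr_oL) = 1/(26.5×2π×0.111×2.16) = 0.02505 K/W
R_total = 0.2326 K/W
Q = ΔT/R_total = 138/0.2326
Q = 593 W
T_interface = T_inner − Q·ΣR(inner→interface) = 160 − 593×0.2076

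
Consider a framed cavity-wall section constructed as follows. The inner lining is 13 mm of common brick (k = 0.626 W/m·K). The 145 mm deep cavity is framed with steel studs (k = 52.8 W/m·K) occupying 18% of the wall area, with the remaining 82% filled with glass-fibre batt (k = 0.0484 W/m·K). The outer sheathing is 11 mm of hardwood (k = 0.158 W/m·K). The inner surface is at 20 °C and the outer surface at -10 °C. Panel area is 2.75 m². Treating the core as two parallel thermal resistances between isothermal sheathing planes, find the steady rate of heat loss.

Sheathing layers in series; stud and cavity paths in parallel between them.
R_inner = 0.013/(0.626×2.75) = 0.007552 K/W
R_stud  = 0.145/(52.8×0.18×2.75) = 0.005548 K/W
R_cav   = 0.145/(0.0484×0.82×2.75) = 1.329 K/W
1/R_core = 1/R_stud + 1/R_cav → R_core = 0.005525 K/W
R_outer = 0.011/(0.158×2.75) = 0.02532 K/W
R_total = 0.03839 K/W
Q = ΔT/R_total = 30/0.03839

Q ≈ 781 W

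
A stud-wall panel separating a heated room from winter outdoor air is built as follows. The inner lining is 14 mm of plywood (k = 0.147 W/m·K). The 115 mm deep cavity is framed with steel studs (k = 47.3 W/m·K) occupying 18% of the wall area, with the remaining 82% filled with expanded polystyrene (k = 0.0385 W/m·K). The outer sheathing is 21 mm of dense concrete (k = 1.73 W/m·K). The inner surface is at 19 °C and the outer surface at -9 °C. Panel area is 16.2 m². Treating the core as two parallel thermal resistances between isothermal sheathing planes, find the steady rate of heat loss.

Q ≈ 3750 W

Sheathing layers in series; stud and cavity paths in parallel between them.
R_inner = 0.014/(0.147×16.2) = 0.005879 K/W
R_stud  = 0.115/(47.3×0.18×16.2) = 8.338×10^-4 K/W
R_cav   = 0.115/(0.0385×0.82×16.2) = 0.2249 K/W
1/R_core = 1/R_stud + 1/R_cav → R_core = 8.307×10^-4 K/W
R_outer = 0.021/(1.73×16.2) = 7.493×10^-4 K/W
R_total = 0.007459 K/W
Q = ΔT/R_total = 28/0.007459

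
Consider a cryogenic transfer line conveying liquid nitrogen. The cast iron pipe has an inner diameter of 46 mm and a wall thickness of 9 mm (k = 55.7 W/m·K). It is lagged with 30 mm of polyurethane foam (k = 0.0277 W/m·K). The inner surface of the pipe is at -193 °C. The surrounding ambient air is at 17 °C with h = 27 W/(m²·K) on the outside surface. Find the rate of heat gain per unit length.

q′ ≈ 53.9 W/m

Per-layer cylindrical resistances, series-summed:
R_cast iron pipe wall = ln(32/23)/(2π×55.7×1) = 9.436×10^-4 K/W
R_polyurethane foam = ln(62/32)/(2π×0.0277×1) = 3.8 K/W
R_outer film = 1/(h_o·2πr_oL) = 1/(27×2π×0.062×1) = 0.09507 K/W
R_total = 3.896 K/W
Q = ΔT/R_total = 210/3.896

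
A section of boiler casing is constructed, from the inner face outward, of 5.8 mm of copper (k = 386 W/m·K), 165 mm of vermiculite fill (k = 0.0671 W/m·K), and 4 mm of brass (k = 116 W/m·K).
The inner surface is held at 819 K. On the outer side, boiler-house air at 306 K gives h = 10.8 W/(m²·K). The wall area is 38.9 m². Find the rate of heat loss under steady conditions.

Q ≈ 7820 W

Treating each layer as a thermal resistance in series:
R_copper = L/(kA) = 0.0058/(386×38.9) = 3.863×10^-7 K/W
R_vermiculite fill = L/(kA) = 0.165/(0.0671×38.9) = 0.06321 K/W
R_brass = L/(kA) = 0.004/(116×38.9) = 8.864×10^-7 K/W
R_outer film = 1/(h_o·A) = 1/(10.8×38.9) = 0.00238 K/W
R_total = 0.0656 K/W
Q = ΔT / R_total = 513 / 0.0656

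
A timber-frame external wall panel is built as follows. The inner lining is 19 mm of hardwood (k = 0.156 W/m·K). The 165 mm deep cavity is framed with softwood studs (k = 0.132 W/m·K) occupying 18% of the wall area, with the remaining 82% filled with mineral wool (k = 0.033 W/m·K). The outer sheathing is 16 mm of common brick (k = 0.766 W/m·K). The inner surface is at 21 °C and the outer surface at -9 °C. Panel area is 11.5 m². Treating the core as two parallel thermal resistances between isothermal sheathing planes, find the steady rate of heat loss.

Sheathing layers in series; stud and cavity paths in parallel between them.
R_inner = 0.019/(0.156×11.5) = 0.01059 K/W
R_stud  = 0.165/(0.132×0.18×11.5) = 0.6039 K/W
R_cav   = 0.165/(0.033×0.82×11.5) = 0.5302 K/W
1/R_core = 1/R_stud + 1/R_cav → R_core = 0.2823 K/W
R_outer = 0.016/(0.766×11.5) = 0.001816 K/W
R_total = 0.2947 K/W
Q = ΔT/R_total = 30/0.2947

Q ≈ 102 W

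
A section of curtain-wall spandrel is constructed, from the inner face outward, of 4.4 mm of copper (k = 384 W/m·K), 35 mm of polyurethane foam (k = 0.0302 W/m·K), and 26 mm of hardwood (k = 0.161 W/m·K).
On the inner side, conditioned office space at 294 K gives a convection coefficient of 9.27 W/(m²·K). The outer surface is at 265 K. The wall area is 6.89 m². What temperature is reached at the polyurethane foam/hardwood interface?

Thermal resistances in series:
R_inner film = 1/(h_i·A) = 1/(9.27×6.89) = 0.01566 K/W
R_copper = L/(kA) = 0.0044/(384×6.89) = 1.663×10^-6 K/W
R_polyurethane foam = L/(kA) = 0.035/(0.0302×6.89) = 0.1682 K/W
R_hardwood = L/(kA) = 0.026/(0.161×6.89) = 0.02344 K/W
R_total = 0.2073 K/W;  Q = ΔT/R_total = 29/0.2073 = 139.9 W
T_interface = T_inner − Q·ΣR(inner→interface) = 294 − 140×0.1839

T ≈ 268 K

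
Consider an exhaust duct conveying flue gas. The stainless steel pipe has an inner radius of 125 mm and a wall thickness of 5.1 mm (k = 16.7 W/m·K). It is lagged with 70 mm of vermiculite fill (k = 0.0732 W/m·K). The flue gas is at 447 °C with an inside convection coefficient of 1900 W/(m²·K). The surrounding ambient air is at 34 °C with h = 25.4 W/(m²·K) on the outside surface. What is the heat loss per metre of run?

q′ ≈ 426 W/m

For a radial system each layer contributes R = ln(r_out/r_in)/(2πkL); films add R = 1/(hA).
R_inner film = 1/(h_i·2πr₁L) = 1/(1900×2π×0.125×1) = 6.701×10^-4 K/W
R_stainless steel pipe wall = ln(130.1/125)/(2π×16.7×1) = 3.811×10^-4 K/W
R_vermiculite fill = ln(200.1/130.1)/(2π×0.0732×1) = 0.936 K/W
R_outer film = 1/(h_o·2πr_oL) = 1/(25.4×2π×0.2001×1) = 0.03131 K/W
R_total = 0.9684 K/W
Q = ΔT/R_total = 413/0.9684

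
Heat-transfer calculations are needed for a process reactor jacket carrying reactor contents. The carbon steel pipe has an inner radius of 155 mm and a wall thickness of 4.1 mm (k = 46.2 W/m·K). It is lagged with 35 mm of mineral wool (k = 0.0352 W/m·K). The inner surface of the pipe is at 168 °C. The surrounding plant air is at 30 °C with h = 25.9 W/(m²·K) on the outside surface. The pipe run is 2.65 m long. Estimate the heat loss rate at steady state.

Q ≈ 393 W

Treating each annulus and film as a series resistance:
R_carbon steel pipe wall = ln(159.1/155)/(2π×46.2×2.65) = 3.394×10^-5 K/W
R_mineral wool = ln(194.1/159.1)/(2π×0.0352×2.65) = 0.3393 K/W
R_outer film = 1/(h_o·2πr_oL) = 1/(25.9×2π×0.1941×2.65) = 0.01195 K/W
R_total = 0.3512 K/W
Q = ΔT/R_total = 138/0.3512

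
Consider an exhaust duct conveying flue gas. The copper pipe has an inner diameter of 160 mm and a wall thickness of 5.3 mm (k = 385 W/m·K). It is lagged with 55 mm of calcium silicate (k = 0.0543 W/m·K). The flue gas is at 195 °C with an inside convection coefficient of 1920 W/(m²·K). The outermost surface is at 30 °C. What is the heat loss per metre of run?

For a radial system each layer contributes R = ln(r_out/r_in)/(2πkL); films add R = 1/(hA).
R_inner film = 1/(h_i·2πr₁L) = 1/(1920×2π×0.08×1) = 0.001036 K/W
R_copper pipe wall = ln(85.3/80)/(2π×385×1) = 2.652×10^-5 K/W
R_calcium silicate = ln(140.3/85.3)/(2π×0.0543×1) = 1.459 K/W
R_total = 1.46 K/W
Q = ΔT/R_total = 165/1.46

q′ ≈ 113 W/m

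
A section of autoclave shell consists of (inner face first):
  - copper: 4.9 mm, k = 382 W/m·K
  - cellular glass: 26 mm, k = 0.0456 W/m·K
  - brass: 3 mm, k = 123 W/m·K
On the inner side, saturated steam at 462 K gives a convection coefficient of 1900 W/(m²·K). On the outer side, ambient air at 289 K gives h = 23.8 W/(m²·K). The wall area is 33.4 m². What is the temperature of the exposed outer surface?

T ≈ 301 K

Using the resistance-network approach (series):
R_inner film = 1/(h_i·A) = 1/(1900×33.4) = 1.576×10^-5 K/W
R_copper = L/(kA) = 0.0049/(382×33.4) = 3.84×10^-7 K/W
R_cellular glass = L/(kA) = 0.026/(0.0456×33.4) = 0.01707 K/W
R_brass = L/(kA) = 0.003/(123×33.4) = 7.302×10^-7 K/W
R_outer film = 1/(h_o·A) = 1/(23.8×33.4) = 0.001258 K/W
R_total = 0.01835 K/W;  Q = ΔT/R_total = 173/0.01835 = 9430 W
T_interface = T_inner − Q·ΣR(inner→interface) = 462 − 9430×0.01709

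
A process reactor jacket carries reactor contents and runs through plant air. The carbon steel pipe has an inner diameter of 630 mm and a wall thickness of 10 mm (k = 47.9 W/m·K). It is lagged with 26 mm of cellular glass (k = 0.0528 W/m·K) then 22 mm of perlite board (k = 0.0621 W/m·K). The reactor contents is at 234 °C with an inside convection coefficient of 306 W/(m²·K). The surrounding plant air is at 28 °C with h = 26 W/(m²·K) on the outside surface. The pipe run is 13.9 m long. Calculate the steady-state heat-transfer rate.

Radial resistances (cylindrical: R_cond = ln(r_o/r_i)/(2πkL), R_conv = 1/(h·2πrL)):
R_inner film = 1/(h_i·2πr₁L) = 1/(306×2π×0.315×13.9) = 1.188×10^-4 K/W
R_carbon steel pipe wall = ln(325/315)/(2π×47.9×13.9) = 7.471×10^-6 K/W
R_cellular glass = ln(351/325)/(2π×0.0528×13.9) = 0.01669 K/W
R_perlite board = ln(373/351)/(2π×0.0621×13.9) = 0.01121 K/W
R_outer film = 1/(h_o·2πr_oL) = 1/(26×2π×0.373×13.9) = 0.001181 K/W
R_total = 0.02921 K/W
Q = ΔT/R_total = 206/0.02921

Q ≈ 7050 W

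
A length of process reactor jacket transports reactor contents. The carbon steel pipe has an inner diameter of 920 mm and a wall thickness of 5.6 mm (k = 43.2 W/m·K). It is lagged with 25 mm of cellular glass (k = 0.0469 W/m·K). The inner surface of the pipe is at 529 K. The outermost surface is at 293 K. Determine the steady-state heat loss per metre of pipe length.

q′ ≈ 1330 W/m

Cylindrical conduction, so R = ln(r₂/r₁)/(2πkL) per layer, in series:
R_carbon steel pipe wall = ln(465.6/460)/(2π×43.2×1) = 4.458×10^-5 K/W
R_cellular glass = ln(490.6/465.6)/(2π×0.0469×1) = 0.1775 K/W
R_total = 0.1775 K/W
Q = ΔT/R_total = 236/0.1775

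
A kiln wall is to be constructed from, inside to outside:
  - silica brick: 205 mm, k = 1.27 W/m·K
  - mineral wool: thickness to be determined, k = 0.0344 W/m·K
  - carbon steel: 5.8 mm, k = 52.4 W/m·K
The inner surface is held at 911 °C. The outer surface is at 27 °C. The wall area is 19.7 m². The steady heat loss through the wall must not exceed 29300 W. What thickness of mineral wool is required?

L ≈ 14.9 mm

Using the resistance-network approach (series):
R_silica brick = L/(kA) = 0.205/(1.27×19.7) = 0.008194 K/W
R_carbon steel = L/(kA) = 0.0058/(52.4×19.7) = 5.619×10^-6 K/W
Sum of the known resistances R_other = 0.008199 K/W
Required total resistance R_tot = ΔT/Q_allow = 884/29300 = 0.03017 K/W
R_mineral wool = R_tot − R_other = 0.02197 K/W
L = R·k·A = 0.02197×0.0344×19.7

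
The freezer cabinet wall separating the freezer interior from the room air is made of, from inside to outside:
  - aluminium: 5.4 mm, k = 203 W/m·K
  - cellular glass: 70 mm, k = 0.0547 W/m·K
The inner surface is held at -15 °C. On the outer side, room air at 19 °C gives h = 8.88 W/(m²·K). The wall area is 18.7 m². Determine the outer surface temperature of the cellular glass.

T ≈ 16.3 °C

Thermal resistances in series:
R_aluminium = L/(kA) = 0.0054/(203×18.7) = 1.423×10^-6 K/W
R_cellular glass = L/(kA) = 0.07/(0.0547×18.7) = 0.06843 K/W
R_outer film = 1/(h_o·A) = 1/(8.88×18.7) = 0.006022 K/W
R_total = 0.07446 K/W;  Q = ΔT/R_total = 34/0.07446 = 456.6 W
T_interface = T_inner + Q·ΣR(inner→interface) = -15 + 457×0.06843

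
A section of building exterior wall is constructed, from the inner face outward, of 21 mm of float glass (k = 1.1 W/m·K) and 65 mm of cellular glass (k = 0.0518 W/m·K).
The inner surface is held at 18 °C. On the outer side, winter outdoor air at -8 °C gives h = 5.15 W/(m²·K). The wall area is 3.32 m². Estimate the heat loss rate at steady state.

Q ≈ 58.8 W

Model the wall as resistances in series:
R_float glass = L/(kA) = 0.021/(1.1×3.32) = 0.00575 K/W
R_cellular glass = L/(kA) = 0.065/(0.0518×3.32) = 0.378 K/W
R_outer film = 1/(h_o·A) = 1/(5.15×3.32) = 0.05849 K/W
R_total = 0.4422 K/W
Q = ΔT / R_total = 26 / 0.4422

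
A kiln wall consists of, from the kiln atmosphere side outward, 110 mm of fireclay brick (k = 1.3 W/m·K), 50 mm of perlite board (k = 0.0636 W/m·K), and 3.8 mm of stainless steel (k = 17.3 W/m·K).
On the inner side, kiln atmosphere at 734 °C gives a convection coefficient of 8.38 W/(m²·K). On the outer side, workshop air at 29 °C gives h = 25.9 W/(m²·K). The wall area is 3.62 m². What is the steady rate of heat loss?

Series thermal resistances:
R_inner film = 1/(h_i·A) = 1/(8.38×3.62) = 0.03296 K/W
R_fireclay brick = L/(kA) = 0.11/(1.3×3.62) = 0.02337 K/W
R_perlite board = L/(kA) = 0.05/(0.0636×3.62) = 0.2172 K/W
R_stainless steel = L/(kA) = 0.0038/(17.3×3.62) = 6.068×10^-5 K/W
R_outer film = 1/(h_o·A) = 1/(25.9×3.62) = 0.01067 K/W
R_total = 0.2842 K/W
Q = ΔT / R_total = 705 / 0.2842

Q ≈ 2480 W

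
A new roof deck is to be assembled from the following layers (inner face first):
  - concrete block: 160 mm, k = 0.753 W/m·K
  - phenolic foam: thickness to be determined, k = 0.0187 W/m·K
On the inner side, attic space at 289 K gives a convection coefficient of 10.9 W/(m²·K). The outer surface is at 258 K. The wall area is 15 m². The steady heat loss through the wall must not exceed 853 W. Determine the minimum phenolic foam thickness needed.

Model the wall as resistances in series:
R_inner film = 1/(h_i·A) = 1/(10.9×15) = 0.006116 K/W
R_concrete block = L/(kA) = 0.16/(0.753×15) = 0.01417 K/W
Sum of the known resistances R_other = 0.02028 K/W
Required total resistance R_tot = ΔT/Q_allow = 31/853 = 0.03634 K/W
R_phenolic foam = R_tot − R_other = 0.01606 K/W
L = R·k·A = 0.01606×0.0187×15

L ≈ 4.5 mm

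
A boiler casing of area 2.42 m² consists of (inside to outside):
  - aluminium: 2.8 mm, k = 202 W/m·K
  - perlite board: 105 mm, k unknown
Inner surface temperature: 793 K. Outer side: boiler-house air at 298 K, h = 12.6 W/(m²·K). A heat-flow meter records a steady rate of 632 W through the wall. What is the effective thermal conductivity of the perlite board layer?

Model the wall as resistances in series:
R_aluminium = L/(kA) = 0.0028/(202×2.42) = 5.728×10^-6 K/W
R_outer film = 1/(h_o·A) = 1/(12.6×2.42) = 0.0328 K/W
Sum of known resistances R_other = 0.0328 K/W
Total R = ΔT/Q = 495/632 = 0.7832 K/W
R_perlite board = R_total − R_other = 0.7504 K/W
k = L/(R·A) = 0.105/(0.7504×2.42)

k ≈ 0.0578 W/(m·K)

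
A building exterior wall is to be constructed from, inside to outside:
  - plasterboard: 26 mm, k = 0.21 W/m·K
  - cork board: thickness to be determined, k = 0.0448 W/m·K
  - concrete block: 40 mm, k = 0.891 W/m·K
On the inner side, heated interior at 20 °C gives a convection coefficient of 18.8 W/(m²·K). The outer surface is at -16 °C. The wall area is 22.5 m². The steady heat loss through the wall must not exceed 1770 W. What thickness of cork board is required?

Series thermal resistances:
R_inner film = 1/(h_i·A) = 1/(18.8×22.5) = 0.002364 K/W
R_plasterboard = L/(kA) = 0.026/(0.21×22.5) = 0.005503 K/W
R_concrete block = L/(kA) = 0.04/(0.891×22.5) = 0.001995 K/W
Sum of the known resistances R_other = 0.009862 K/W
Required total resistance R_tot = ΔT/Q_allow = 36/1770 = 0.02034 K/W
R_cork board = R_tot − R_other = 0.01048 K/W
L = R·k·A = 0.01048×0.0448×22.5

L ≈ 10.6 mm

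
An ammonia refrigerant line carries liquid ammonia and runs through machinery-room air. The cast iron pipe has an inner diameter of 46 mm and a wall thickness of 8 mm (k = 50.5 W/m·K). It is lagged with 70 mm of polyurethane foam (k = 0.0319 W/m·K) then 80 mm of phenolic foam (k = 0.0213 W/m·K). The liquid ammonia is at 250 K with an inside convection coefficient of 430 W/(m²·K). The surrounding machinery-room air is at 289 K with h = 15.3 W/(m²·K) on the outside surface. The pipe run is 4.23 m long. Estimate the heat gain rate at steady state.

Q ≈ 16 W

Treating each annulus and film as a series resistance:
R_inner film = 1/(h_i·2πr₁L) = 1/(430×2π×0.023×4.23) = 0.003804 K/W
R_cast iron pipe wall = ln(31/23)/(2π×50.5×4.23) = 2.224×10^-4 K/W
R_polyurethane foam = ln(101/31)/(2π×0.0319×4.23) = 1.393 K/W
R_phenolic foam = ln(181/101)/(2π×0.0213×4.23) = 1.031 K/W
R_outer film = 1/(h_o·2πr_oL) = 1/(15.3×2π×0.181×4.23) = 0.01359 K/W
R_total = 2.441 K/W
Q = ΔT/R_total = 39/2.441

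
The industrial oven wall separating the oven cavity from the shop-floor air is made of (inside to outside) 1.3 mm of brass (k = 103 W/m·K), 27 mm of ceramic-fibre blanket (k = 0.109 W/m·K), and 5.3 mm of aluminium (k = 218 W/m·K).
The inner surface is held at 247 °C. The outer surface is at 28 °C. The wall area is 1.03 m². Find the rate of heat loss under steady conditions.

Series thermal resistances:
R_brass = L/(kA) = 0.0013/(103×1.03) = 1.225×10^-5 K/W
R_ceramic-fibre blanket = L/(kA) = 0.027/(0.109×1.03) = 0.2405 K/W
R_aluminium = L/(kA) = 0.0053/(218×1.03) = 2.36×10^-5 K/W
R_total = 0.2405 K/W
Q = ΔT / R_total = 219 / 0.2405

Q ≈ 910 W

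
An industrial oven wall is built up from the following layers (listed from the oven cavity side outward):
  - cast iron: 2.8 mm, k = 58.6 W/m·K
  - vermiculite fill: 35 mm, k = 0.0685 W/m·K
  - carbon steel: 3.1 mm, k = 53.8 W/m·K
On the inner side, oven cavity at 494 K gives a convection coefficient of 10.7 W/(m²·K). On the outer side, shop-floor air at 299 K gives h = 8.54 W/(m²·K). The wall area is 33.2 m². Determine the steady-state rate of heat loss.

Thermal resistances in series:
R_inner film = 1/(h_i·A) = 1/(10.7×33.2) = 0.002815 K/W
R_cast iron = L/(kA) = 0.0028/(58.6×33.2) = 1.439×10^-6 K/W
R_vermiculite fill = L/(kA) = 0.035/(0.0685×33.2) = 0.01539 K/W
R_carbon steel = L/(kA) = 0.0031/(53.8×33.2) = 1.736×10^-6 K/W
R_outer film = 1/(h_o·A) = 1/(8.54×33.2) = 0.003527 K/W
R_total = 0.02174 K/W
Q = ΔT / R_total = 195 / 0.02174

Q ≈ 8970 W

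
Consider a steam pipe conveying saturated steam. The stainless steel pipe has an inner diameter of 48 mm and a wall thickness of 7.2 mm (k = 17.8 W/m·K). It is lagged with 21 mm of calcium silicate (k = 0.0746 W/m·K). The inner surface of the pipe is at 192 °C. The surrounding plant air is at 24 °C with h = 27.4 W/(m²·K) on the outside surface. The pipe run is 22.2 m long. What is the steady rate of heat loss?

Q ≈ 3080 W

Per-layer cylindrical resistances, series-summed:
R_stainless steel pipe wall = ln(31.2/24)/(2π×17.8×22.2) = 1.057×10^-4 K/W
R_calcium silicate = ln(52.2/31.2)/(2π×0.0746×22.2) = 0.04946 K/W
R_outer film = 1/(h_o·2πr_oL) = 1/(27.4×2π×0.0522×22.2) = 0.005012 K/W
R_total = 0.05458 K/W
Q = ΔT/R_total = 168/0.05458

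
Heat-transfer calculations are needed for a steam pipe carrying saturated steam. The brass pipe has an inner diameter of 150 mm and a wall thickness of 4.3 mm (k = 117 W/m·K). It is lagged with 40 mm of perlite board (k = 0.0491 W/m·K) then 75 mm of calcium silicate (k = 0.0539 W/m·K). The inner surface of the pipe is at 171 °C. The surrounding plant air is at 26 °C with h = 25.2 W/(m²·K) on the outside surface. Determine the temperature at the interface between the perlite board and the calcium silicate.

Radial resistances (cylindrical: R_cond = ln(r_o/r_i)/(2πkL), R_conv = 1/(h·2πrL)):
R_brass pipe wall = ln(79.3/75)/(2π×117×1) = 7.584×10^-5 K/W
R_perlite board = ln(119.3/79.3)/(2π×0.0491×1) = 1.324 K/W
R_calcium silicate = ln(194.3/119.3)/(2π×0.0539×1) = 1.44 K/W
R_outer film = 1/(h_o·2πr_oL) = 1/(25.2×2π×0.1943×1) = 0.0325 K/W
R_total = 2.797 K/W
Q = ΔT/R_total = 145/2.797
Q = 51.8 W/m
T_interface = T_inner − Q·ΣR(inner→interface) = 171 − 51.8×1.324

T ≈ 102 °C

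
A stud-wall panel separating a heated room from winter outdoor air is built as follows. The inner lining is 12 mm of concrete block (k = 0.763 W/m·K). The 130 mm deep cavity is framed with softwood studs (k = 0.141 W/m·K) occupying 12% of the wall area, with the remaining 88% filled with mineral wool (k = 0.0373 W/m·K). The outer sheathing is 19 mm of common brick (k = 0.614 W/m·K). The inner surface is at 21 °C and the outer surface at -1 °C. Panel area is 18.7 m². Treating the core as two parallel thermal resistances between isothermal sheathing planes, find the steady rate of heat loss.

Q ≈ 155 W

Sheathing layers in series; stud and cavity paths in parallel between them.
R_inner = 0.012/(0.763×18.7) = 8.41×10^-4 K/W
R_stud  = 0.13/(0.141×0.12×18.7) = 0.4109 K/W
R_cav   = 0.13/(0.0373×0.88×18.7) = 0.2118 K/W
1/R_core = 1/R_stud + 1/R_cav → R_core = 0.1398 K/W
R_outer = 0.019/(0.614×18.7) = 0.001655 K/W
R_total = 0.1422 K/W
Q = ΔT/R_total = 22/0.1422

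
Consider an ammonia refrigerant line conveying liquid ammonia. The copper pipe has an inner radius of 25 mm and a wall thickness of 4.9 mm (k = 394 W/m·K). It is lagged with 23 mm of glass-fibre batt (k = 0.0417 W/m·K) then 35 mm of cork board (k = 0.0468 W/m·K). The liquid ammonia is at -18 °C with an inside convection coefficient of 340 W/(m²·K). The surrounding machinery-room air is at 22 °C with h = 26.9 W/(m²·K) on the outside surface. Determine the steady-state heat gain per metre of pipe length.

For a radial system each layer contributes R = ln(r_out/r_in)/(2πkL); films add R = 1/(hA).
R_inner film = 1/(h_i·2πr₁L) = 1/(340×2π×0.025×1) = 0.01872 K/W
R_copper pipe wall = ln(29.9/25)/(2π×394×1) = 7.23×10^-5 K/W
R_glass-fibre batt = ln(52.9/29.9)/(2π×0.0417×1) = 2.178 K/W
R_cork board = ln(87.9/52.9)/(2π×0.0468×1) = 1.727 K/W
R_outer film = 1/(h_o·2πr_oL) = 1/(26.9×2π×0.0879×1) = 0.06731 K/W
R_total = 3.991 K/W
Q = ΔT/R_total = 40/3.991

q′ ≈ 10 W/m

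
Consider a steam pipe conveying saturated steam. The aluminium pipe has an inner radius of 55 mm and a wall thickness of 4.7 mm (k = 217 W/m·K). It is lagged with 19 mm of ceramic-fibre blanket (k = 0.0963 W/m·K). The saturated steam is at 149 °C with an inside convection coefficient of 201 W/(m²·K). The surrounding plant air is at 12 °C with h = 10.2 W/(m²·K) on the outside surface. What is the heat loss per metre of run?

q′ ≈ 205 W/m

Radial resistances (cylindrical: R_cond = ln(r_o/r_i)/(2πkL), R_conv = 1/(h·2πrL)):
R_inner film = 1/(h_i·2πr₁L) = 1/(201×2π×0.055×1) = 0.0144 K/W
R_aluminium pipe wall = ln(59.7/55)/(2π×217×1) = 6.014×10^-5 K/W
R_ceramic-fibre blanket = ln(78.7/59.7)/(2π×0.0963×1) = 0.4567 K/W
R_outer film = 1/(h_o·2πr_oL) = 1/(10.2×2π×0.0787×1) = 0.1983 K/W
R_total = 0.6694 K/W
Q = ΔT/R_total = 137/0.6694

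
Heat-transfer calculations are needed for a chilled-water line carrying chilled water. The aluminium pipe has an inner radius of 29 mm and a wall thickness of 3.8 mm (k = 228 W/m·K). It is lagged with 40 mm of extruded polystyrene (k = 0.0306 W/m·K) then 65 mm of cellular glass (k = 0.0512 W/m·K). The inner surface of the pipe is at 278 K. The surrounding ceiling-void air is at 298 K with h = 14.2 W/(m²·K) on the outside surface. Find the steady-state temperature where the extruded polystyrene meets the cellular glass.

T ≈ 291 K

Radial resistances (cylindrical: R_cond = ln(r_o/r_i)/(2πkL), R_conv = 1/(h·2πrL)):
R_aluminium pipe wall = ln(32.8/29)/(2π×228×1) = 8.595×10^-5 K/W
R_extruded polystyrene = ln(72.8/32.8)/(2π×0.0306×1) = 4.147 K/W
R_cellular glass = ln(137.8/72.8)/(2π×0.0512×1) = 1.983 K/W
R_outer film = 1/(h_o·2πr_oL) = 1/(14.2×2π×0.1378×1) = 0.08134 K/W
R_total = 6.212 K/W
Q = ΔT/R_total = 20/6.212
Q = 3.22 W/m
T_interface = T_inner + Q·ΣR(inner→interface) = 278 + 3.22×4.147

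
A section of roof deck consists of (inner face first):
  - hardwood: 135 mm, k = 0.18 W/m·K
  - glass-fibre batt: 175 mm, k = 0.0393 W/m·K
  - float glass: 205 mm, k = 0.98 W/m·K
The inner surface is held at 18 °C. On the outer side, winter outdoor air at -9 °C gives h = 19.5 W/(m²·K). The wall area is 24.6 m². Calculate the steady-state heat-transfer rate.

Model the wall as resistances in series:
R_hardwood = L/(kA) = 0.135/(0.18×24.6) = 0.03049 K/W
R_glass-fibre batt = L/(kA) = 0.175/(0.0393×24.6) = 0.181 K/W
R_float glass = L/(kA) = 0.205/(0.98×24.6) = 0.008503 K/W
R_outer film = 1/(h_o·A) = 1/(19.5×24.6) = 0.002085 K/W
R_total = 0.2221 K/W
Q = ΔT / R_total = 27 / 0.2221

Q ≈ 122 W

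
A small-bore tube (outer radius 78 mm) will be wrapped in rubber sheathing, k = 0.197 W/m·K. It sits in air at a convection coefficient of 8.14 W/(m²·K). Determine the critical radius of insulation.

For a cylinder r_cr = k/h = 0.197/8.14
r_cr = 24.2 mm; since the bare radius (78 mm) is above r_cr, any added insulation will reduce heat loss.

r_cr ≈ 24.2 mm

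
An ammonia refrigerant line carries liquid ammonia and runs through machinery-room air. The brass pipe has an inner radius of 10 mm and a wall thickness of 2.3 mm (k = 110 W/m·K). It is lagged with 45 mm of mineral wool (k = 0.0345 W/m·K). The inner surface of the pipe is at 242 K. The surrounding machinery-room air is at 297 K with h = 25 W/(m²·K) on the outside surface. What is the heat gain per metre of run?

q′ ≈ 7.63 W/m

Treating each annulus and film as a series resistance:
R_brass pipe wall = ln(12.3/10)/(2π×110×1) = 2.995×10^-4 K/W
R_mineral wool = ln(57.3/12.3)/(2π×0.0345×1) = 7.098 K/W
R_outer film = 1/(h_o·2πr_oL) = 1/(25×2π×0.0573×1) = 0.1111 K/W
R_total = 7.21 K/W
Q = ΔT/R_total = 55/7.21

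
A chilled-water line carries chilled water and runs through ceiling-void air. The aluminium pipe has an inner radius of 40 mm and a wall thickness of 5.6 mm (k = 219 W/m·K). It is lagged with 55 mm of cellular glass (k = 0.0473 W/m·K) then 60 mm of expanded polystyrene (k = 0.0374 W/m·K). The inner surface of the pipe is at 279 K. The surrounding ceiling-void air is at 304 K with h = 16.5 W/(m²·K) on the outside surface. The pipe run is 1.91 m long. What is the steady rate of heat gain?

For a radial system each layer contributes R = ln(r_out/r_in)/(2πkL); films add R = 1/(hA).
R_aluminium pipe wall = ln(45.6/40)/(2π×219×1.91) = 4.985×10^-5 K/W
R_cellular glass = ln(100.6/45.6)/(2π×0.0473×1.91) = 1.394 K/W
R_expanded polystyrene = ln(160.6/100.6)/(2π×0.0374×1.91) = 1.042 K/W
R_outer film = 1/(h_o·2πr_oL) = 1/(16.5×2π×0.1606×1.91) = 0.03145 K/W
R_total = 2.468 K/W
Q = ΔT/R_total = 25/2.468

Q ≈ 10.1 W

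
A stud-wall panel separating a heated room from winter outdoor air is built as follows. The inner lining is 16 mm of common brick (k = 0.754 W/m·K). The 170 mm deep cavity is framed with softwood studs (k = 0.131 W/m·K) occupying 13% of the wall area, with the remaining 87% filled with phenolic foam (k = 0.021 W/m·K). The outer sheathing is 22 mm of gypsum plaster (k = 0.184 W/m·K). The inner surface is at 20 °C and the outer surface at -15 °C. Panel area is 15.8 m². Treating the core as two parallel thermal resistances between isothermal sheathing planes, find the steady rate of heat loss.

Q ≈ 112 W

Sheathing layers in series; stud and cavity paths in parallel between them.
R_inner = 0.016/(0.754×15.8) = 0.001343 K/W
R_stud  = 0.17/(0.131×0.13×15.8) = 0.6318 K/W
R_cav   = 0.17/(0.021×0.87×15.8) = 0.5889 K/W
1/R_core = 1/R_stud + 1/R_cav → R_core = 0.3048 K/W
R_outer = 0.022/(0.184×15.8) = 0.007567 K/W
R_total = 0.3137 K/W
Q = ΔT/R_total = 35/0.3137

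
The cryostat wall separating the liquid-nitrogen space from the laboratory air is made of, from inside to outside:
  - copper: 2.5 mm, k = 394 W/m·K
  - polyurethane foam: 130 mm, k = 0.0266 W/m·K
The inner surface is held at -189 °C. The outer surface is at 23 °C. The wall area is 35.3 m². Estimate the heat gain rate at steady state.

Q ≈ 1530 W

Thermal resistances in series:
R_copper = L/(kA) = 0.0025/(394×35.3) = 1.798×10^-7 K/W
R_polyurethane foam = L/(kA) = 0.13/(0.0266×35.3) = 0.1384 K/W
R_total = 0.1384 K/W
Q = ΔT / R_total = 212 / 0.1384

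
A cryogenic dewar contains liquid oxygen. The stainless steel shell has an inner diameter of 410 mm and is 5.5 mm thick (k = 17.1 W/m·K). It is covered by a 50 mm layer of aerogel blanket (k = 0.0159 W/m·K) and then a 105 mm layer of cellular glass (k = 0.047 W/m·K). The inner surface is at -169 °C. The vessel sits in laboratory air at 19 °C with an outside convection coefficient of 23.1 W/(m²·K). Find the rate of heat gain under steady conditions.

Radial (spherical) resistances in series:
R_stainless steel shell = (1/0.205 − 1/0.2105)/(4π×17.1) = 5.931×10^-4 K/W
R_aerogel blanket = (1/0.2105 − 1/0.2605)/(4π×0.0159) = 4.564 K/W
R_cellular glass = (1/0.2605 − 1/0.3655)/(4π×0.047) = 1.867 K/W
R_outer film = 1/(h·4πr_o²) = 1/(23.1×4π×0.3655²) = 0.02579 K/W
R_total = 6.457 K/W
Q = ΔT/R_total = 188/6.457

Q ≈ 29.1 W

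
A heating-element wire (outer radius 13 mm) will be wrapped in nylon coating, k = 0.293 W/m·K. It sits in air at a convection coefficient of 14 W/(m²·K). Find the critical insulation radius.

For a cylinder r_cr = k/h = 0.293/14
r_cr = 20.9 mm; since the bare radius (13 mm) is below r_cr, adding a thin layer of insulation will *increase* heat loss.

r_cr ≈ 20.9 mm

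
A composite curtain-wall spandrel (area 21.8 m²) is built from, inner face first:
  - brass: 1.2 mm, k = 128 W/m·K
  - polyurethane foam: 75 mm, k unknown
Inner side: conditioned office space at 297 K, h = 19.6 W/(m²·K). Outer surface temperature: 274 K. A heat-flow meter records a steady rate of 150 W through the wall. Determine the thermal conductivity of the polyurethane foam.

Thermal resistances in series:
R_inner film = 1/(h_i·A) = 1/(19.6×21.8) = 0.00234 K/W
R_brass = L/(kA) = 0.0012/(128×21.8) = 4.3×10^-7 K/W
Sum of known resistances R_other = 0.002341 K/W
Total R = ΔT/Q = 23/150 = 0.1533 K/W
R_polyurethane foam = R_total − R_other = 0.151 K/W
k = L/(R·A) = 0.075/(0.151×21.8)

k ≈ 0.0228 W/(m·K)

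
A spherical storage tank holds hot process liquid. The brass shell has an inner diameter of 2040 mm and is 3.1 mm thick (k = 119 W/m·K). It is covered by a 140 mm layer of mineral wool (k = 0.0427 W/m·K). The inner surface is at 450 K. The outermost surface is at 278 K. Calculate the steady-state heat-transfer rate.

For a spherical shell R = (1/r₁ − 1/r₂)/(4πk); film R = 1/(h·4πr²). In series:
R_brass shell = (1/1.02 − 1/1.0231)/(4π×119) = 1.986×10^-6 K/W
R_mineral wool = (1/1.0231 − 1/1.1631)/(4π×0.0427) = 0.2193 K/W
R_total = 0.2193 K/W
Q = ΔT/R_total = 172/0.2193

Q ≈ 784 W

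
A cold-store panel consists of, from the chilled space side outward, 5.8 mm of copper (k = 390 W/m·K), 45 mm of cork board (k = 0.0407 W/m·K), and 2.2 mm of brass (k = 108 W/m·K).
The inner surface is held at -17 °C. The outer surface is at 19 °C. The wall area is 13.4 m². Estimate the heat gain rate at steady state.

Thermal resistances in series:
R_copper = L/(kA) = 0.0058/(390×13.4) = 1.11×10^-6 K/W
R_cork board = L/(kA) = 0.045/(0.0407×13.4) = 0.08251 K/W
R_brass = L/(kA) = 0.0022/(108×13.4) = 1.52×10^-6 K/W
R_total = 0.08251 K/W
Q = ΔT / R_total = 36 / 0.08251

Q ≈ 436 W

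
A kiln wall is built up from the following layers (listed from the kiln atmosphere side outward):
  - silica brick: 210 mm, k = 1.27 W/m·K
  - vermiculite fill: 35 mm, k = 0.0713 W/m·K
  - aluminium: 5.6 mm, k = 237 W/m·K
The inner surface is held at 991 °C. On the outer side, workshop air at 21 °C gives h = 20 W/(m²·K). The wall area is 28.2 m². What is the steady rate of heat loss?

Q ≈ 38700 W

Series thermal resistances:
R_silica brick = L/(kA) = 0.21/(1.27×28.2) = 0.005864 K/W
R_vermiculite fill = L/(kA) = 0.035/(0.0713×28.2) = 0.01741 K/W
R_aluminium = L/(kA) = 0.0056/(237×28.2) = 8.379×10^-7 K/W
R_outer film = 1/(h_o·A) = 1/(20×28.2) = 0.001773 K/W
R_total = 0.02504 K/W
Q = ΔT / R_total = 970 / 0.02504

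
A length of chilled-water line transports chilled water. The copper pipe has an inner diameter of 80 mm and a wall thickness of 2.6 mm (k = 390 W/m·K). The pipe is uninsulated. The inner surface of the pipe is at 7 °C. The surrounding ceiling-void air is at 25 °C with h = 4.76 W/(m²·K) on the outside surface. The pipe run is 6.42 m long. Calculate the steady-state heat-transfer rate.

Q ≈ 147 W

Radial resistances (cylindrical: R_cond = ln(r_o/r_i)/(2πkL), R_conv = 1/(h·2πrL)):
R_copper pipe wall = ln(42.6/40)/(2π×390×6.42) = 4.003×10^-6 K/W
R_outer film = 1/(h_o·2πr_oL) = 1/(4.76×2π×0.0426×6.42) = 0.1223 K/W
R_total = 0.1223 K/W
Q = ΔT/R_total = 18/0.1223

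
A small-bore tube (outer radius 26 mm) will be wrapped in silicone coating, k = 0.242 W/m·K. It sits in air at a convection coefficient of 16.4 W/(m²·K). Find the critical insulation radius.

r_cr ≈ 14.8 mm

For a cylinder r_cr = k/h = 0.242/16.4
r_cr = 14.8 mm; since the bare radius (26 mm) is above r_cr, any added insulation will reduce heat loss.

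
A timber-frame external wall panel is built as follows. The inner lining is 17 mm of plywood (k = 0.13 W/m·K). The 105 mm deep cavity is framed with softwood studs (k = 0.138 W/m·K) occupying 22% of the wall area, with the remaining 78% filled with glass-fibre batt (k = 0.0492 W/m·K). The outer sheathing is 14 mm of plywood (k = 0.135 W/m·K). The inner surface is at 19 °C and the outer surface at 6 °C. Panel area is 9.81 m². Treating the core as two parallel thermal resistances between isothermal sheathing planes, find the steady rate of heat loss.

Sheathing layers in series; stud and cavity paths in parallel between them.
R_inner = 0.017/(0.13×9.81) = 0.01333 K/W
R_stud  = 0.105/(0.138×0.22×9.81) = 0.3525 K/W
R_cav   = 0.105/(0.0492×0.78×9.81) = 0.2789 K/W
1/R_core = 1/R_stud + 1/R_cav → R_core = 0.1557 K/W
R_outer = 0.014/(0.135×9.81) = 0.01057 K/W
R_total = 0.1796 K/W
Q = ΔT/R_total = 13/0.1796

Q ≈ 72.4 W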